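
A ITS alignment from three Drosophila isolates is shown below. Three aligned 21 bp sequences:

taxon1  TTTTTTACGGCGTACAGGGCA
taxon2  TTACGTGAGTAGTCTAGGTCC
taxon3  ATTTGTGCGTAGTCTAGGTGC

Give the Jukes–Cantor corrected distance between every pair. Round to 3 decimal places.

d(taxon1,taxon2) = 0.899, d(taxon1,taxon3) = 0.756, d(taxon2,taxon3) = 0.286

taxon1–taxon2: 11/21 sites differ → p ≈ 0.52381, d = −0.75 ln(1 − 0.698413) = 0.899023 ≈ 0.899.
taxon1–taxon3: 10/21 sites differ → p ≈ 0.47619, d = −0.75 ln(1 − 0.63492) = 0.755729 ≈ 0.756.
taxon2–taxon3: 5/21 sites differ → p ≈ 0.238095, d = −0.75 ln(1 − 0.31746) = 0.286451 ≈ 0.286.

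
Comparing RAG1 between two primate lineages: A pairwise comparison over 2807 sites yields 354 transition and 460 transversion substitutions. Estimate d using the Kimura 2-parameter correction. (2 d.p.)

0.37

P = 354/2807 ≈ 0.126113 and Q = 460/2807 ≈ 0.163876.
Under the Kimura two-parameter model, d = −½ ln(1 − 2P − Q) − ¼ ln(1 − 2Q).
1 − 2P − Q = 0.583898, giving −½ ln(0.583898) = 0.269014.
1 − 2Q = 0.672248, giving −¼ ln(0.672248) = 0.099282.
d = 0.269014 + 0.099282 = 0.368296.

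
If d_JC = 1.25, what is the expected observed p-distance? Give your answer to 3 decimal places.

0.608

p = (3/4)(1 − e^(−4d/3)) = 0.75 × (1 − e^(-1.666667)) = 0.75 × (1 − 0.188876) = 0.608343.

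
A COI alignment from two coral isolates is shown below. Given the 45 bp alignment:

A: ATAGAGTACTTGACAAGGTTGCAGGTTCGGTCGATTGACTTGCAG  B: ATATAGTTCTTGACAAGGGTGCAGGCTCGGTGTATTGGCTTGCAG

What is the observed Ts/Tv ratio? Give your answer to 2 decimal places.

Transitions are A↔G and C↔T; transversions are all other mismatches.
Transitions: 2. Transversions: 5.
R = 2/5 = 0.40.

0.40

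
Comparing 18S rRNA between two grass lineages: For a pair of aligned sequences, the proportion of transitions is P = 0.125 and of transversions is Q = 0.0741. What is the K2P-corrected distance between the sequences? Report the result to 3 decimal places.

Under the Kimura two-parameter model, d = −½ ln(1 − 2P − Q) − ¼ ln(1 − 2Q).
1 − 2P − Q = 0.6759, giving −½ ln(0.6759) = 0.195855.
1 − 2Q = 0.8518, giving −¼ ln(0.8518) = 0.040101.
d = 0.195855 + 0.040101 = 0.235956.

0.236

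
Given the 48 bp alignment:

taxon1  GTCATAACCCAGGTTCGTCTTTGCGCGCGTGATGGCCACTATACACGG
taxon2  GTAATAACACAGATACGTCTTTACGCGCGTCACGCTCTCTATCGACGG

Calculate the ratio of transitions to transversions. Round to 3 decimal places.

0.500

Transitions are A↔G and C↔T; transversions are all other mismatches.
Transitions: 4. Transversions: 8.
R = 4/8 = 0.500.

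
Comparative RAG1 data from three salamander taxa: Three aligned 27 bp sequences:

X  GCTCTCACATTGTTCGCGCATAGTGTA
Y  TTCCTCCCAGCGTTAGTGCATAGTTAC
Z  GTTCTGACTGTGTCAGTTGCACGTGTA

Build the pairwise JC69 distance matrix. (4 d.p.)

d(X,Y) = 0.5876, d(X,Z) = 0.6735, d(Y,Z) = 1.0124

X–Y: 11/27 sites differ → p ≈ 0.407407, d = −0.75 ln(1 − 0.543209) = 0.587647 ≈ 0.5876.
X–Z: 12/27 sites differ → p ≈ 0.444444, d = −0.75 ln(1 − 0.592592) = 0.673455 ≈ 0.6735.
Y–Z: 15/27 sites differ → p ≈ 0.555556, d = −0.75 ln(1 − 0.740741) = 1.012446 ≈ 1.0124.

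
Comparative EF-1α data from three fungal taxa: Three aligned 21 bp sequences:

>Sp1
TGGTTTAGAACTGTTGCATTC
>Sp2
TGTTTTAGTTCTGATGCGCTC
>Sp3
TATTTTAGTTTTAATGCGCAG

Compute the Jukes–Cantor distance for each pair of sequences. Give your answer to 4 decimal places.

d(Sp1,Sp2) = 0.3597, d(Sp1,Sp3) = 0.8990, d(Sp2,Sp3) = 0.2865

Sp1–Sp2: 6/21 sites differ → p ≈ 0.285714, d = −0.75 ln(1 − 0.380952) = 0.359679 ≈ 0.3597.
Sp1–Sp3: 11/21 sites differ → p ≈ 0.52381, d = −0.75 ln(1 − 0.698413) = 0.899023 ≈ 0.8990.
Sp2–Sp3: 5/21 sites differ → p ≈ 0.238095, d = −0.75 ln(1 − 0.31746) = 0.286451 ≈ 0.2865.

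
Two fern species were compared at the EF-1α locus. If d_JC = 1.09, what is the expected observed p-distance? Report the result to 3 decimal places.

p = (3/4)(1 − e^(−4d/3)) = 0.75 × (1 − e^(-1.453333)) = 0.75 × (1 − 0.233790) = 0.574658.

0.575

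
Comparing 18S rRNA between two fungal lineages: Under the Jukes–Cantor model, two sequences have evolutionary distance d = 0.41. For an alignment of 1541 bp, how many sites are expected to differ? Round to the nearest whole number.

Invert JC69: p = (3/4)(1 − e^(−4d/3)) = 0.75 × (1 − e^(-0.546667)) = 0.75 × (1 − 0.578876) = 0.315843.
Expected differing sites = pL ≈ 0.315843 × 1541 = 486.714063 ≈ 487.

487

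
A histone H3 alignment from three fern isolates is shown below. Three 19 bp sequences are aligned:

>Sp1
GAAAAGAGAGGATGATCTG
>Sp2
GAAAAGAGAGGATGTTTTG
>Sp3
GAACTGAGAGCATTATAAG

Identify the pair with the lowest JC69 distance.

Sp1–Sp2: 2/19 differ, p = 0.105, d = 0.113.
Sp1–Sp3: 6/19 differ, p = 0.316, d = 0.410.
Sp2–Sp3: 7/19 differ, p = 0.368, d = 0.507.
The smallest distance is between Sp1 and Sp2.

Sp1 and Sp2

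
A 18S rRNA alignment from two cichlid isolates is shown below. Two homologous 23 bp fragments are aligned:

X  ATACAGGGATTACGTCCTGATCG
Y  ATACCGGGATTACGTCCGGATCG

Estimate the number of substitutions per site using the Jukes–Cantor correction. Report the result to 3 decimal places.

0.092

The sequences differ at 2 of 23 sites (5, 18), so p = 2/23 ≈ 0.086957.
d = −(3/4) ln(1 − 4p/3) = −0.75 ln(1 − 0.115943) = −0.75 ln(0.884057)
  = −0.75 × (-0.123234) = 0.092426 substitutions/site.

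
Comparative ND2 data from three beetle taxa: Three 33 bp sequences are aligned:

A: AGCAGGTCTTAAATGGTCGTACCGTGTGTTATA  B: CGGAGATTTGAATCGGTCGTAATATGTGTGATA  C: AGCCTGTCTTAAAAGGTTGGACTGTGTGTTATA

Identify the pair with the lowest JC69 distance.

A–B: 11/33 differ, p = 0.333, d = 0.441.
A–C: 6/33 differ, p = 0.182, d = 0.208.
B–C: 14/33 differ, p = 0.424, d = 0.625.
The smallest distance is between A and C.

A and C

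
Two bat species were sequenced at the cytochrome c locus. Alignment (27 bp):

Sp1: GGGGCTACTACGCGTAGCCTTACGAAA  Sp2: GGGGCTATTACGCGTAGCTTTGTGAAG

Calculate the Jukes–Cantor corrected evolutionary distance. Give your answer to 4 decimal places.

The sequences differ at 5 of 27 sites (8, 19, 22, 23, 27), so p = 5/27 ≈ 0.185185.
d = −(3/4) ln(1 − 4p/3) = −0.75 ln(1 − 0.246913) = −0.75 ln(0.753087)
  = −0.75 × (-0.283575) = 0.212681 substitutions/site.

0.2127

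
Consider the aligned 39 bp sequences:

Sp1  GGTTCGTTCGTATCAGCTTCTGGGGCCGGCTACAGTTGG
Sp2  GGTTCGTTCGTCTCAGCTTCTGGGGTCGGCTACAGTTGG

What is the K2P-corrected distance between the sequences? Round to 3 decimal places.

0.053

Of 39 sites, 1 differences are transitions and 1 are transversions, so P = 1/39 ≈ 0.025641 and Q = 1/39 ≈ 0.025641.
Under the Kimura two-parameter model, d = −½ ln(1 − 2P − Q) − ¼ ln(1 − 2Q).
1 − 2P − Q = 0.923077, giving −½ ln(0.923077) = 0.040021.
1 − 2Q = 0.948718, giving −¼ ln(0.948718) = 0.013161.
d = 0.040021 + 0.013161 = 0.053182.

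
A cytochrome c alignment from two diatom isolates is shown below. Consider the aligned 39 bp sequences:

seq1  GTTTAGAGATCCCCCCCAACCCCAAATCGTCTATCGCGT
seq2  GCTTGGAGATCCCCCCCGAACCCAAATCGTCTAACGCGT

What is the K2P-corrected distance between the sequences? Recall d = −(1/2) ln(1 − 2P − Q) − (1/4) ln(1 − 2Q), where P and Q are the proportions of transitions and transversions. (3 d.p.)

Of 39 sites, 3 differences are transitions and 2 are transversions, so P = 3/39 ≈ 0.076923 and Q = 2/39 ≈ 0.051282.
Under the Kimura two-parameter model, d = −½ ln(1 − 2P − Q) − ¼ ln(1 − 2Q).
1 − 2P − Q = 0.794872, giving −½ ln(0.794872) = 0.114787.
1 − 2Q = 0.897436, giving −¼ ln(0.897436) = 0.027053.
d = 0.114787 + 0.027053 = 0.141840.

0.142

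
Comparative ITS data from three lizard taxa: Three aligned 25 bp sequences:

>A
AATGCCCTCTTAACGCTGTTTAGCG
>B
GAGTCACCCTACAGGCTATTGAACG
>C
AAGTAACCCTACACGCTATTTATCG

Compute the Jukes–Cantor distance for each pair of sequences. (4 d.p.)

d(A,B) = 0.6626, d(A,C) = 0.4904, d(B,C) = 0.2326

A–B: 11/25 sites differ → p = 0.44, d = −0.75 ln(1 − 0.586667) = 0.662626 ≈ 0.6626.
A–C: 9/25 sites differ → p = 0.36, d = −0.75 ln(1 − 0.48) = 0.490445 ≈ 0.4904.
B–C: 5/25 sites differ → p = 0.2, d = −0.75 ln(1 − 0.266667) = 0.232617 ≈ 0.2326.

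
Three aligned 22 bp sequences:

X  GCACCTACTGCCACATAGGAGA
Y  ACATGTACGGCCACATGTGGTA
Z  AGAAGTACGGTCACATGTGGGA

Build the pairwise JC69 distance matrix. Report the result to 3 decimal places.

d(X,Y) = 0.497, d(X,Z) = 0.591, d(Y,Z) = 0.208

X–Y: 8/22 sites differ → p ≈ 0.363636, d = −0.75 ln(1 − 0.484848) = 0.497470 ≈ 0.497.
X–Z: 9/22 sites differ → p ≈ 0.409091, d = −0.75 ln(1 − 0.545455) = 0.591344 ≈ 0.591.
Y–Z: 4/22 sites differ → p ≈ 0.181818, d = −0.75 ln(1 − 0.242424) = 0.208224 ≈ 0.208.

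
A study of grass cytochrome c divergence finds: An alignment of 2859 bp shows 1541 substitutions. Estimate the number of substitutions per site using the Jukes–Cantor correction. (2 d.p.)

0.95

p = 1541/2859 ≈ 0.539.
d = −(3/4) ln(1 − 4p/3) = −0.75 ln(1 − 0.718667) = −0.75 ln(0.281333)
  = −0.75 × (-1.268216) = 0.951162 substitutions/site.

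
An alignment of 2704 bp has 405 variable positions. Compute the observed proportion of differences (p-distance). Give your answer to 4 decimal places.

p = 405/2704 = 0.149778… ≈ 0.1498 (to 4 d.p.).

0.1498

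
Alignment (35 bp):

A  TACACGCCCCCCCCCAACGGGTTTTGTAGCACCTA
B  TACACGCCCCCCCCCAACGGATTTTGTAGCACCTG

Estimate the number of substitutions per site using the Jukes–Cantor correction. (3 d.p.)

0.059

The sequences differ at 2 of 35 sites (21, 35), so p = 2/35 ≈ 0.057143.
d = −(3/4) ln(1 − 4p/3) = −0.75 ln(1 − 0.076191) = −0.75 ln(0.923809)
  = −0.75 × (-0.079250) = 0.059438 substitutions/site.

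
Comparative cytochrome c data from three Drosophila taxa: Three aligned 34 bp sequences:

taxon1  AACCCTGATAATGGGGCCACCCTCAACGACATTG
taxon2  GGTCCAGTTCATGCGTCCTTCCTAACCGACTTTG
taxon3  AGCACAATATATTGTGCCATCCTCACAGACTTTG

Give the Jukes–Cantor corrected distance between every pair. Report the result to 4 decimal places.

d(taxon1,taxon2) = 0.5347, d(taxon1,taxon3) = 0.5347, d(taxon2,taxon3) = 0.5347

taxon1–taxon2: 13/34 sites differ → p ≈ 0.382353, d = −0.75 ln(1 − 0.509804) = 0.534712 ≈ 0.5347.
taxon1–taxon3: 13/34 sites differ → p ≈ 0.382353, d = −0.75 ln(1 − 0.509804) = 0.534712 ≈ 0.5347.
taxon2–taxon3: 13/34 sites differ → p ≈ 0.382353, d = −0.75 ln(1 − 0.509804) = 0.534712 ≈ 0.5347.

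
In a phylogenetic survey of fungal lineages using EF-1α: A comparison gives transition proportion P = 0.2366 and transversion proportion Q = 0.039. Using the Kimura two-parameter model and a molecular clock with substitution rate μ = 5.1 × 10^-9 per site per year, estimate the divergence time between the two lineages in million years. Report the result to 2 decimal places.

Under the Kimura two-parameter model, d = −½ ln(1 − 2P − Q) − ¼ ln(1 − 2Q).
1 − 2P − Q = 0.4878, giving −½ ln(0.4878) = 0.358925.
1 − 2Q = 0.922, giving −¼ ln(0.922) = 0.020303.
d = 0.358925 + 0.020303 = 0.379228.
Under a molecular clock d = 2μt, so t = d/(2μ) = 0.379228 / (2 × 5.1 × 10^-9) = 37.18 million years.

37.18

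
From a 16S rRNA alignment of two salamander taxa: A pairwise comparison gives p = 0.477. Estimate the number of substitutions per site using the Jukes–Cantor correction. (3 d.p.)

d = −(3/4) ln(1 − 4p/3) = −0.75 ln(1 − 0.636) = −0.75 ln(0.364)
  = −0.75 × (-1.010601) = 0.757951 substitutions/site.

0.758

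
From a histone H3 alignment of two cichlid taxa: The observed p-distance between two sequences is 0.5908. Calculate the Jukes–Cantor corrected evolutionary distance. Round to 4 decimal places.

1.1624

d = −(3/4) ln(1 − 4p/3) = −0.75 ln(1 − 0.787733) = −0.75 ln(0.212267)
  = −0.75 × (-1.549910) = 1.162433 substitutions/site.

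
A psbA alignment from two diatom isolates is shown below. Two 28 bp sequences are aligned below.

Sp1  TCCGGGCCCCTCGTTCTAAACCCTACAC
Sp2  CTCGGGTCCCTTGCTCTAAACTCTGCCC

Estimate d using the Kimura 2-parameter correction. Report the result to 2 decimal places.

0.40

Of 28 sites, 7 differences are transitions and 1 are transversions, so P = 7/28 = 0.25 and Q = 1/28 ≈ 0.035714.
Under the Kimura two-parameter model, d = −½ ln(1 − 2P − Q) − ¼ ln(1 − 2Q).
1 − 2P − Q = 0.464286, giving −½ ln(0.464286) = 0.383627.
1 − 2Q = 0.928572, giving −¼ ln(0.928572) = 0.018527.
d = 0.383627 + 0.018527 = 0.402154.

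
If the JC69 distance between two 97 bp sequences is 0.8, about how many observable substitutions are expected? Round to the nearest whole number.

48

Invert JC69: p = (3/4)(1 − e^(−4d/3)) = 0.75 × (1 − e^(-1.066667)) = 0.75 × (1 − 0.344154) = 0.491885.
Expected differing sites = pL ≈ 0.491885 × 97 = 47.712845 ≈ 48.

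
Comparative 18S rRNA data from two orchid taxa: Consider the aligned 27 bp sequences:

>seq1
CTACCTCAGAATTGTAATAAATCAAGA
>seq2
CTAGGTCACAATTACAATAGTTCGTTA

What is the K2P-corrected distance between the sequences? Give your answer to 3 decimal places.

0.512

Of 27 sites, 4 differences are transitions and 6 are transversions, so P = 4/27 ≈ 0.148148 and Q = 6/27 ≈ 0.222222.
Under the Kimura two-parameter model, d = −½ ln(1 − 2P − Q) − ¼ ln(1 − 2Q).
1 − 2P − Q = 0.481482, giving −½ ln(0.481482) = 0.365443.
1 − 2Q = 0.555556, giving −¼ ln(0.555556) = 0.146946.
d = 0.365443 + 0.146946 = 0.512389.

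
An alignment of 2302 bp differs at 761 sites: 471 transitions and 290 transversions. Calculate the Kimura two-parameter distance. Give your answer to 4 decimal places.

P = 471/2302 ≈ 0.204605 and Q = 290/2302 ≈ 0.125977.
Under the Kimura two-parameter model, d = −½ ln(1 − 2P − Q) − ¼ ln(1 − 2Q).
1 − 2P − Q = 0.464813, giving −½ ln(0.464813) = 0.383060.
1 − 2Q = 0.748046, giving −¼ ln(0.748046) = 0.072573.
d = 0.383060 + 0.072573 = 0.455633.

0.4556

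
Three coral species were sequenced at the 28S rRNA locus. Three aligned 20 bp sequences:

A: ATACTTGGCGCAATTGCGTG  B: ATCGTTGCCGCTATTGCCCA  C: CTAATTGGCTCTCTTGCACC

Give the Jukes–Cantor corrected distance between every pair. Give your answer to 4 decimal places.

d(A,B) = 0.4715, d(A,C) = 0.5716, d(B,C) = 0.5716

A–B: 7/20 sites differ → p = 0.35, d = −0.75 ln(1 − 0.466667) = 0.471457 ≈ 0.4715.
A–C: 8/20 sites differ → p = 0.4, d = −0.75 ln(1 − 0.533333) = 0.571605 ≈ 0.5716.
B–C: 8/20 sites differ → p = 0.4, d = −0.75 ln(1 − 0.533333) = 0.571605 ≈ 0.5716.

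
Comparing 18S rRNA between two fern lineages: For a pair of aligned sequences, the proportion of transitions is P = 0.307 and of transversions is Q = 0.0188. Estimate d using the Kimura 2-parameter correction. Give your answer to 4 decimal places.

0.5105

Under the Kimura two-parameter model, d = −½ ln(1 − 2P − Q) − ¼ ln(1 − 2Q).
1 − 2P − Q = 0.3672, giving −½ ln(0.3672) = 0.500924.
1 − 2Q = 0.9624, giving −¼ ln(0.9624) = 0.009581.
d = 0.500924 + 0.009581 = 0.510505.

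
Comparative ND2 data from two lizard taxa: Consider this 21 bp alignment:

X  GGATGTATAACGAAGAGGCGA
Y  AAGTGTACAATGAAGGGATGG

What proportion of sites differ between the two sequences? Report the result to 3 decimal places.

0.429

The sequences differ at 9 of 21 positions (sites 1, 2, 3, 8, 11, 16, 18, 19, 21).
p = 9/21 = 0.428571… ≈ 0.429 (to 3 d.p.).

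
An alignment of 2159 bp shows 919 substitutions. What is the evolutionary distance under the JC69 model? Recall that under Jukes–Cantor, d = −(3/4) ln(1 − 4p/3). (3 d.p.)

0.629

p = 919/2159 ≈ 0.42566.
d = −(3/4) ln(1 − 4p/3) = −0.75 ln(1 − 0.567547) = −0.75 ln(0.432453)
  = −0.75 × (-0.838282) = 0.628712 substitutions/site.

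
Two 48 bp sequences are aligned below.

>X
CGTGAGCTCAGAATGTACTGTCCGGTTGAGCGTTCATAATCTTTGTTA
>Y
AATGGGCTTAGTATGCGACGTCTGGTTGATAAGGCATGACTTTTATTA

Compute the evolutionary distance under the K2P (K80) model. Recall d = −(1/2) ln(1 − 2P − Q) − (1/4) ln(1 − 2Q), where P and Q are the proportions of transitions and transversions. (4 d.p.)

0.6052

Of 48 sites, 12 differences are transitions and 7 are transversions, so P = 12/48 = 0.25 and Q = 7/48 ≈ 0.145833.
Under the Kimura two-parameter model, d = −½ ln(1 − 2P − Q) − ¼ ln(1 − 2Q).
1 − 2P − Q = 0.354167, giving −½ ln(0.354167) = 0.518993.
1 − 2Q = 0.708334, giving −¼ ln(0.708334) = 0.086210.
d = 0.518993 + 0.086210 = 0.605203.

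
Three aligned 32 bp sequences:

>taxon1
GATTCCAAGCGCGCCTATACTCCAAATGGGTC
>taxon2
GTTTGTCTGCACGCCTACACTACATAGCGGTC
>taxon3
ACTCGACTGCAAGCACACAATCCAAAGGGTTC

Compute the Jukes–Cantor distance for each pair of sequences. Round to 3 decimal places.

taxon1–taxon2: 11/32 sites differ → p = 0.34375, d = −0.75 ln(1 − 0.458333) = 0.459828 ≈ 0.460.
taxon1–taxon3: 15/32 sites differ → p = 0.46875, d = −0.75 ln(1 − 0.625) = 0.735622 ≈ 0.736.
taxon2–taxon3: 12/32 sites differ → p = 0.375, d = −0.75 ln(1 − 0.5) = 0.519860 ≈ 0.520.

d(taxon1,taxon2) = 0.460, d(taxon1,taxon3) = 0.736, d(taxon2,taxon3) = 0.520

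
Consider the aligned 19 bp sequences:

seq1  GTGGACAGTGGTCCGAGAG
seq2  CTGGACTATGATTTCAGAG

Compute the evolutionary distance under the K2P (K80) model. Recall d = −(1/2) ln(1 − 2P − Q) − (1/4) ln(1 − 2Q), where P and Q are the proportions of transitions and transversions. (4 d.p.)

Of 19 sites, 4 differences are transitions and 3 are transversions, so P = 4/19 ≈ 0.210526 and Q = 3/19 ≈ 0.157895.
Under the Kimura two-parameter model, d = −½ ln(1 − 2P − Q) − ¼ ln(1 − 2Q).
1 − 2P − Q = 0.421053, giving −½ ln(0.421053) = 0.432498.
1 − 2Q = 0.68421, giving −¼ ln(0.68421) = 0.094873.
d = 0.432498 + 0.094873 = 0.527371.

0.5274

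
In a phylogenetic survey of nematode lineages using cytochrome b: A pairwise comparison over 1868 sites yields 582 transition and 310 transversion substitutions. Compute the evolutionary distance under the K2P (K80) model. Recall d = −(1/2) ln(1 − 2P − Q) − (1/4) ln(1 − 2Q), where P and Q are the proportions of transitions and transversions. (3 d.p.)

0.879

P = 582/1868 ≈ 0.311563 and Q = 310/1868 ≈ 0.165953.
Under the Kimura two-parameter model, d = −½ ln(1 − 2P − Q) − ¼ ln(1 − 2Q).
1 − 2P − Q = 0.210921, giving −½ ln(0.210921) = 0.778136.
1 − 2Q = 0.668094, giving −¼ ln(0.668094) = 0.100832.
d = 0.778136 + 0.100832 = 0.878968.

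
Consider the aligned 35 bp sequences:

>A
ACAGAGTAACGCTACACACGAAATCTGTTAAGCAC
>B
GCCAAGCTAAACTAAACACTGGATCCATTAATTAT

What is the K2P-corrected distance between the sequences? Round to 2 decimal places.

Of 35 sites, 10 differences are transitions and 6 are transversions, so P = 10/35 ≈ 0.285714 and Q = 6/35 ≈ 0.171429.
Under the Kimura two-parameter model, d = −½ ln(1 − 2P − Q) − ¼ ln(1 − 2Q).
1 − 2P − Q = 0.257143, giving −½ ln(0.257143) = 0.679061.
1 − 2Q = 0.657142, giving −¼ ln(0.657142) = 0.104964.
d = 0.679061 + 0.104964 = 0.784025.

0.78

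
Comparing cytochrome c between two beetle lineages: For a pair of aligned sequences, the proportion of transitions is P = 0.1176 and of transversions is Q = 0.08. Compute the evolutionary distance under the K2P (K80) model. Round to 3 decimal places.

0.233

Under the Kimura two-parameter model, d = −½ ln(1 − 2P − Q) − ¼ ln(1 − 2Q).
1 − 2P − Q = 0.6848, giving −½ ln(0.6848) = 0.189314.
1 − 2Q = 0.84, giving −¼ ln(0.84) = 0.043588.
d = 0.189314 + 0.043588 = 0.232902.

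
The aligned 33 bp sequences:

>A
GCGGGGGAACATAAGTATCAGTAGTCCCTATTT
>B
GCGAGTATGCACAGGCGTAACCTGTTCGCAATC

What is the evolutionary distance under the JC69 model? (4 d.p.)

0.9745

The sequences differ at 18 of 33 sites, so p = 18/33 ≈ 0.545455.
d = −(3/4) ln(1 − 4p/3) = −0.75 ln(1 − 0.727273) = −0.75 ln(0.272727)
  = −0.75 × (-1.299284) = 0.974463 substitutions/site.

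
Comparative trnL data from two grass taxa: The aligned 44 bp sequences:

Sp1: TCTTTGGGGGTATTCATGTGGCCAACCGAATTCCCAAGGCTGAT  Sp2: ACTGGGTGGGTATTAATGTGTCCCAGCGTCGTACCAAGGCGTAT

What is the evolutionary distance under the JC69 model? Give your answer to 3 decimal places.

The sequences differ at 14 of 44 sites, so p = 14/44 ≈ 0.318182.
d = −(3/4) ln(1 − 4p/3) = −0.75 ln(1 − 0.424243) = −0.75 ln(0.575757)
  = −0.75 × (-0.552070) = 0.414053 substitutions/site.

0.414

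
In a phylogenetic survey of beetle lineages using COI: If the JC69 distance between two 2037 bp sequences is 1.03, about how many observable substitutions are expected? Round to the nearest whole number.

1141

Invert JC69: p = (3/4)(1 − e^(−4d/3)) = 0.75 × (1 − e^(-1.373333)) = 0.75 × (1 − 0.253261) = 0.560054.
Expected differing sites = pL ≈ 0.560054 × 2037 = 1140.829998 ≈ 1141.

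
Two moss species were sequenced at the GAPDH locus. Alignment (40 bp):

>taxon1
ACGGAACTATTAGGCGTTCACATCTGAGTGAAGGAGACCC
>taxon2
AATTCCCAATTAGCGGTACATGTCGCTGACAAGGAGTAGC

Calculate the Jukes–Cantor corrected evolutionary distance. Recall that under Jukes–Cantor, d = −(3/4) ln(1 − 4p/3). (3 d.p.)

The sequences differ at 19 of 40 sites, so p = 19/40 = 0.475.
d = −(3/4) ln(1 − 4p/3) = −0.75 ln(1 − 0.633333) = −0.75 ln(0.366667)
  = −0.75 × (-1.003301) = 0.752476 substitutions/site.

0.752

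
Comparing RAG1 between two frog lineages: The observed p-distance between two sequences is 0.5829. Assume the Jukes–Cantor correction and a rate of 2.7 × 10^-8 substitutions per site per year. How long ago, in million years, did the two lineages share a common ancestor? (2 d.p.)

d = −(3/4) ln(1 − 4p/3) = −0.75 ln(1 − 0.7772) = −0.75 ln(0.2228)
  = −0.75 × (-1.501481) = 1.126111 substitutions/site.
Under a molecular clock d = 2μt, so t = d/(2μ) = 1.126111 / (2 × 2.7 × 10^-8) = 20.85 million years.

20.85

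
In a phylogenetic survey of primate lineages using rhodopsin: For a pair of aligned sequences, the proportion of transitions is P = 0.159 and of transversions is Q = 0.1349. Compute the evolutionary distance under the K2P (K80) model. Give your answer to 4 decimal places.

Under the Kimura two-parameter model, d = −½ ln(1 − 2P − Q) − ¼ ln(1 − 2Q).
1 − 2P − Q = 0.5471, giving −½ ln(0.5471) = 0.301562.
1 − 2Q = 0.7302, giving −¼ ln(0.7302) = 0.078609.
d = 0.301562 + 0.078609 = 0.380171.

0.3802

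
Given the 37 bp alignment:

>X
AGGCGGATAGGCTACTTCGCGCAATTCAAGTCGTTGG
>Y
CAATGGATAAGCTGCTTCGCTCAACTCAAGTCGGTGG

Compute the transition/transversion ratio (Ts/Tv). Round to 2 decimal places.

2.00

Transitions are A↔G and C↔T; transversions are all other mismatches.
Transitions: 6. Transversions: 3.
R = 6/3 = 2.00.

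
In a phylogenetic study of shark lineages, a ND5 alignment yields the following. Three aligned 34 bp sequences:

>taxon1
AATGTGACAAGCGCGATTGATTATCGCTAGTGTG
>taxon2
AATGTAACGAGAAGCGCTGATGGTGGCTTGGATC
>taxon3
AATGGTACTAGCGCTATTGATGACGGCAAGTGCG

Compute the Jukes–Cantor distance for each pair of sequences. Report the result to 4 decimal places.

d(taxon1,taxon2) = 0.6655, d(taxon1,taxon3) = 0.3265, d(taxon2,taxon3) = 0.8240

taxon1–taxon2: 15/34 sites differ → p ≈ 0.441176, d = −0.75 ln(1 − 0.588235) = 0.665477 ≈ 0.6655.
taxon1–taxon3: 9/34 sites differ → p ≈ 0.264706, d = −0.75 ln(1 − 0.352941) = 0.326488 ≈ 0.3265.
taxon2–taxon3: 17/34 sites differ → p = 0.5, d = −0.75 ln(1 − 0.666667) = 0.823960 ≈ 0.8240.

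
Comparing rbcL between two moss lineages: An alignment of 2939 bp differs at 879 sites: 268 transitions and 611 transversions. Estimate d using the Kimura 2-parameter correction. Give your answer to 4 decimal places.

P = 268/2939 ≈ 0.091187 and Q = 611/2939 ≈ 0.207894.
Under the Kimura two-parameter model, d = −½ ln(1 − 2P − Q) − ¼ ln(1 − 2Q).
1 − 2P − Q = 0.609732, giving −½ ln(0.609732) = 0.247368.
1 − 2Q = 0.584212, giving −¼ ln(0.584212) = 0.134373.
d = 0.247368 + 0.134373 = 0.381741.

0.3817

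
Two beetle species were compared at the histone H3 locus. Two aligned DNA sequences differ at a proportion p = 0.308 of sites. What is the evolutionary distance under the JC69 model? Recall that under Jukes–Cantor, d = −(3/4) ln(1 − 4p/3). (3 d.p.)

d = −(3/4) ln(1 − 4p/3) = −0.75 ln(1 − 0.410667) = −0.75 ln(0.589333)
  = −0.75 × (-0.528764) = 0.396573 substitutions/site.

0.397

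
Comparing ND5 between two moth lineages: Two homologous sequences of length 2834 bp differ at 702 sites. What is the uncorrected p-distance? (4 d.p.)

p = 702/2834 = 0.247706… ≈ 0.2477 (to 4 d.p.).

0.2477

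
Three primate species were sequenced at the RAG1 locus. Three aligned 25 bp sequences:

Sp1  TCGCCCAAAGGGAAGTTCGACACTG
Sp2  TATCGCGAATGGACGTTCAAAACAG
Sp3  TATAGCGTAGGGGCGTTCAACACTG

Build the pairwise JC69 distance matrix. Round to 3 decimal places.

d(Sp1,Sp2) = 0.490, d(Sp1,Sp3) = 0.490, d(Sp2,Sp3) = 0.289

Sp1–Sp2: 9/25 sites differ → p = 0.36, d = −0.75 ln(1 − 0.48) = 0.490445 ≈ 0.490.
Sp1–Sp3: 9/25 sites differ → p = 0.36, d = −0.75 ln(1 − 0.48) = 0.490445 ≈ 0.490.
Sp2–Sp3: 6/25 sites differ → p = 0.24, d = −0.75 ln(1 − 0.32) = 0.289247 ≈ 0.289.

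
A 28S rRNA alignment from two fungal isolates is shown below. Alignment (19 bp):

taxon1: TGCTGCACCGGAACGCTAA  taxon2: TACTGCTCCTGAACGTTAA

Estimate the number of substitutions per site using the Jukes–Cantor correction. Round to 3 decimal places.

The sequences differ at 4 of 19 sites (2, 7, 10, 16), so p = 4/19 ≈ 0.210526.
d = −(3/4) ln(1 − 4p/3) = −0.75 ln(1 − 0.280701) = −0.75 ln(0.719299)
  = −0.75 × (-0.329478) = 0.247109 substitutions/site.

0.247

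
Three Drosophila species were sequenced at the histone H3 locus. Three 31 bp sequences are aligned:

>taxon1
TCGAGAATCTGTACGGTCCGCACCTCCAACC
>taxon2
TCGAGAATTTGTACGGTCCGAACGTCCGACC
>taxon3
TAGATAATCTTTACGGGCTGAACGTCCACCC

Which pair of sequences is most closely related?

taxon1–taxon2: 4/31 differ, p = 0.129, d = 0.142.
taxon1–taxon3: 8/31 differ, p = 0.258, d = 0.316.
taxon2–taxon3: 8/31 differ, p = 0.258, d = 0.316.
The smallest distance is between taxon1 and taxon2.

taxon1 and taxon2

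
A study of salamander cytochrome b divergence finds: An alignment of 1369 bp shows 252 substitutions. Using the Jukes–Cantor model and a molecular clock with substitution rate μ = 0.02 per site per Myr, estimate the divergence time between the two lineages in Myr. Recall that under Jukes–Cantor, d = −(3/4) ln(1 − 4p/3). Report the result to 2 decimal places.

p = 252/1369 ≈ 0.184076.
d = −(3/4) ln(1 − 4p/3) = −0.75 ln(1 − 0.245435) = −0.75 ln(0.754565)
  = −0.75 × (-0.281614) = 0.211211 substitutions/site.
Under a molecular clock d = 2μt, so t = d/(2μ) = 0.211211 / (2 × 0.02) = 5.28 Myr.

5.28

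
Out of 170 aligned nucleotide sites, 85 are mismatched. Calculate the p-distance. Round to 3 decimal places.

p = 85/170 = 0.500.

0.500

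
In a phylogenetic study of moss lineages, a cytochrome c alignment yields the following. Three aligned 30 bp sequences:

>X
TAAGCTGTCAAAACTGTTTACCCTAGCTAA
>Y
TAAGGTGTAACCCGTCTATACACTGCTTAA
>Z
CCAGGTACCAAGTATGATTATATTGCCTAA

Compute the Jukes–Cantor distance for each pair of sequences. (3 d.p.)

d(X,Y) = 0.572, d(X,Z) = 0.730, d(Y,Z) = 0.824

X–Y: 12/30 sites differ → p = 0.4, d = −0.75 ln(1 − 0.533333) = 0.571605 ≈ 0.572.
X–Z: 14/30 sites differ → p ≈ 0.466667, d = −0.75 ln(1 − 0.622223) = 0.730088 ≈ 0.730.
Y–Z: 15/30 sites differ → p = 0.5, d = −0.75 ln(1 − 0.666667) = 0.823960 ≈ 0.824.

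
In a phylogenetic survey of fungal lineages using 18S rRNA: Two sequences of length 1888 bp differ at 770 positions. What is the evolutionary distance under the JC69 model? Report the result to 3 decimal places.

0.589

p = 770/1888 ≈ 0.407839.
d = −(3/4) ln(1 − 4p/3) = −0.75 ln(1 − 0.543785) = −0.75 ln(0.456215)
  = −0.75 × (-0.784791) = 0.588593 substitutions/site.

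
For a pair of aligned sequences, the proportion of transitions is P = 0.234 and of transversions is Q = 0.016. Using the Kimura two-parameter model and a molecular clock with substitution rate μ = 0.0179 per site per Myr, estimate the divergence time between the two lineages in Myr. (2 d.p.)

Under the Kimura two-parameter model, d = −½ ln(1 − 2P − Q) − ¼ ln(1 − 2Q).
1 − 2P − Q = 0.516, giving −½ ln(0.516) = 0.330824.
1 − 2Q = 0.968, giving −¼ ln(0.968) = 0.008131.
d = 0.330824 + 0.008131 = 0.338955.
Under a molecular clock d = 2μt, so t = d/(2μ) = 0.338955 / (2 × 0.0179) = 9.47 Myr.

9.47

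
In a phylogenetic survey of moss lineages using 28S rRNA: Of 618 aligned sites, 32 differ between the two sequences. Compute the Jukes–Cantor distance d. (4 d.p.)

0.0537

p = 32/618 ≈ 0.05178.
d = −(3/4) ln(1 − 4p/3) = −0.75 ln(1 − 0.06904) = −0.75 ln(0.93096)
  = −0.75 × (-0.071539) = 0.053654 substitutions/site.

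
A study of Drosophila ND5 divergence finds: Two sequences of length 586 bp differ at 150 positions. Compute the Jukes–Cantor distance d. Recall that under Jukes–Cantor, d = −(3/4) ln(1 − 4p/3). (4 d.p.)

0.3131

p = 150/586 ≈ 0.255973.
d = −(3/4) ln(1 − 4p/3) = −0.75 ln(1 − 0.341297) = −0.75 ln(0.658703)
  = −0.75 × (-0.417483) = 0.313112 substitutions/site.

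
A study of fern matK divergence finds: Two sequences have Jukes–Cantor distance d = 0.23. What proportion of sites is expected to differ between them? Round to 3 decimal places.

p = (3/4)(1 − e^(−4d/3)) = 0.75 × (1 − e^(-0.306667)) = 0.75 × (1 − 0.735896) = 0.198078.

0.198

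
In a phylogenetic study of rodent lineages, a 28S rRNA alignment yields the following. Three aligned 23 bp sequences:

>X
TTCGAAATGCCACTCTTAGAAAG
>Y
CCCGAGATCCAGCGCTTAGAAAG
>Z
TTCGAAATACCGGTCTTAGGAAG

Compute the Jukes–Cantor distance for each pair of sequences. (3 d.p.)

X–Y: 7/23 sites differ → p ≈ 0.304348, d = −0.75 ln(1 − 0.405797) = 0.390401 ≈ 0.390.
X–Z: 4/23 sites differ → p ≈ 0.173913, d = −0.75 ln(1 − 0.231884) = 0.197861 ≈ 0.198.
Y–Z: 8/23 sites differ → p ≈ 0.347826, d = −0.75 ln(1 − 0.463768) = 0.467391 ≈ 0.467.

d(X,Y) = 0.390, d(X,Z) = 0.198, d(Y,Z) = 0.467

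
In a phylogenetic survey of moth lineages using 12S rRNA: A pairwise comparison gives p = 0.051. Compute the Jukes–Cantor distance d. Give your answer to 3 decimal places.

0.053

d = −(3/4) ln(1 − 4p/3) = −0.75 ln(1 − 0.068) = −0.75 ln(0.932)
  = −0.75 × (-0.070422) = 0.052817 substitutions/site.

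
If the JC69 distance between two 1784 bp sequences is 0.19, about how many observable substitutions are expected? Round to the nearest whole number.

299

Invert JC69: p = (3/4)(1 − e^(−4d/3)) = 0.75 × (1 − e^(-0.253333)) = 0.75 × (1 − 0.776209) = 0.167843.
Expected differing sites = pL ≈ 0.167843 × 1784 = 299.431912 ≈ 299.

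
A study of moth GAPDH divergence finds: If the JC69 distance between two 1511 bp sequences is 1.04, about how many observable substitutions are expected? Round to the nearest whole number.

Invert JC69: p = (3/4)(1 − e^(−4d/3)) = 0.75 × (1 − e^(-1.386667)) = 0.75 × (1 − 0.249907) = 0.562570.
Expected differing sites = pL ≈ 0.562570 × 1511 = 850.04327 ≈ 850.

850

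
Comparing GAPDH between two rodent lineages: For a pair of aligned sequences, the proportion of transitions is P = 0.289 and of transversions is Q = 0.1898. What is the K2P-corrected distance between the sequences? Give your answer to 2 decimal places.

0.85

Under the Kimura two-parameter model, d = −½ ln(1 − 2P − Q) − ¼ ln(1 − 2Q).
1 − 2P − Q = 0.2322, giving −½ ln(0.2322) = 0.730078.
1 − 2Q = 0.6204, giving −¼ ln(0.6204) = 0.119348.
d = 0.730078 + 0.119348 = 0.849426.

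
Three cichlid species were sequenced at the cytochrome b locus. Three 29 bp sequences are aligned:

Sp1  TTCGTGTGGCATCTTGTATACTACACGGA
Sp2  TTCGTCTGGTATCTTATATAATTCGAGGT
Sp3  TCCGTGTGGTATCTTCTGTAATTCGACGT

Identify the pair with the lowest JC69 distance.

Sp1–Sp2: 8/29 differ, p = 0.276, d = 0.344.
Sp1–Sp3: 10/29 differ, p = 0.345, d = 0.462.
Sp2–Sp3: 5/29 differ, p = 0.172, d = 0.196.
The smallest distance is between Sp2 and Sp3.

Sp2 and Sp3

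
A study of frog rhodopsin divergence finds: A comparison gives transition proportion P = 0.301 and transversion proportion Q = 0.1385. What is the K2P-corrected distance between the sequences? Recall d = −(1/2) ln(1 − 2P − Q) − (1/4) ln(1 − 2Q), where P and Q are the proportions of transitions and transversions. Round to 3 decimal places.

0.756

Under the Kimura two-parameter model, d = −½ ln(1 − 2P − Q) − ¼ ln(1 − 2Q).
1 − 2P − Q = 0.2595, giving −½ ln(0.2595) = 0.674499.
1 − 2Q = 0.723, giving −¼ ln(0.723) = 0.081087.
d = 0.674499 + 0.081087 = 0.755586.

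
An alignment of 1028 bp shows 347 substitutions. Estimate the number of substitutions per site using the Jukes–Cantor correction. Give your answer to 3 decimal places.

p = 347/1028 ≈ 0.337549.
d = −(3/4) ln(1 − 4p/3) = −0.75 ln(1 − 0.450065) = −0.75 ln(0.549935)
  = −0.75 × (-0.597955) = 0.448466 substitutions/site.

0.448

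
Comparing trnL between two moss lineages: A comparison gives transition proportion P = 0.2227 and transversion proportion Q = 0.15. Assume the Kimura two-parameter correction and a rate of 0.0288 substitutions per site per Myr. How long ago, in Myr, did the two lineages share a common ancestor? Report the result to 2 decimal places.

Under the Kimura two-parameter model, d = −½ ln(1 − 2P − Q) − ¼ ln(1 − 2Q).
1 − 2P − Q = 0.4046, giving −½ ln(0.4046) = 0.452428.
1 − 2Q = 0.7, giving −¼ ln(0.7) = 0.089169.
d = 0.452428 + 0.089169 = 0.541597.
Under a molecular clock d = 2μt, so t = d/(2μ) = 0.541597 / (2 × 0.0288) = 9.40 Myr.

9.40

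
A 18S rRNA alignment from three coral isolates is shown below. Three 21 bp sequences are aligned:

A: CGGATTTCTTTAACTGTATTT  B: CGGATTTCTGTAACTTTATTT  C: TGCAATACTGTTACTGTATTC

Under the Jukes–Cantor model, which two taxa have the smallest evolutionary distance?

A–B: 2/21 differ, p = 0.095, d = 0.102.
A–C: 7/21 differ, p = 0.333, d = 0.441.
B–C: 7/21 differ, p = 0.333, d = 0.441.
The smallest distance is between A and B.

A and B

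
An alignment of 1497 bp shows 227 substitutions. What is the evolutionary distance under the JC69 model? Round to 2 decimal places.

p = 227/1497 ≈ 0.151637.
d = −(3/4) ln(1 − 4p/3) = −0.75 ln(1 − 0.202183) = −0.75 ln(0.797817)
  = −0.75 × (-0.225876) = 0.169407 substitutions/site.

0.17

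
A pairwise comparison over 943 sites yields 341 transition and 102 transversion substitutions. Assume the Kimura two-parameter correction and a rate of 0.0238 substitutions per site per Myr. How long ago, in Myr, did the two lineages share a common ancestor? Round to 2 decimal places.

P = 341/943 ≈ 0.361612 and Q = 102/943 ≈ 0.108165.
Under the Kimura two-parameter model, d = −½ ln(1 − 2P − Q) − ¼ ln(1 − 2Q).
1 − 2P − Q = 0.168611, giving −½ ln(0.168611) = 0.890080.
1 − 2Q = 0.78367, giving −¼ ln(0.78367) = 0.060942.
d = 0.890080 + 0.060942 = 0.951022.
Under a molecular clock d = 2μt, so t = d/(2μ) = 0.951022 / (2 × 0.0238) = 19.98 Myr.

19.98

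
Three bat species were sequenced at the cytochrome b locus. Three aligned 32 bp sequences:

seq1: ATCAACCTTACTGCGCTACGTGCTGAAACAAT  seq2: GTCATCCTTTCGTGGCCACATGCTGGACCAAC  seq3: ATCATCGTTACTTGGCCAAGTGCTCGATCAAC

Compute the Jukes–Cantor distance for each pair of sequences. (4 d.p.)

seq1–seq2: 11/32 sites differ → p = 0.34375, d = −0.75 ln(1 − 0.458333) = 0.459828 ≈ 0.4598.
seq1–seq3: 10/32 sites differ → p = 0.3125, d = −0.75 ln(1 − 0.416667) = 0.404248 ≈ 0.4042.
seq2–seq3: 8/32 sites differ → p = 0.25, d = −0.75 ln(1 − 0.333333) = 0.304098 ≈ 0.3041.

d(seq1,seq2) = 0.4598, d(seq1,seq3) = 0.4042, d(seq2,seq3) = 0.3041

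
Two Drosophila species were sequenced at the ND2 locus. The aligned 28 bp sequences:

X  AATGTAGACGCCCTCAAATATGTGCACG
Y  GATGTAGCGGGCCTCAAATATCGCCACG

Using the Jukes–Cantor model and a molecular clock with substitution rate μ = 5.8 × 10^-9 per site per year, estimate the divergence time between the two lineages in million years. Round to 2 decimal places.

The sequences differ at 7 of 28 sites (1, 8, 9, 11, 22, 23, 24), so p = 7/28 = 0.25.
d = −(3/4) ln(1 − 4p/3) = −0.75 ln(1 − 0.333333) = −0.75 ln(0.666667)
  = −0.75 × (-0.405465) = 0.304099 substitutions/site.
Under a molecular clock d = 2μt, so t = d/(2μ) = 0.304099 / (2 × 5.8 × 10^-9) = 26.22 million years.

26.22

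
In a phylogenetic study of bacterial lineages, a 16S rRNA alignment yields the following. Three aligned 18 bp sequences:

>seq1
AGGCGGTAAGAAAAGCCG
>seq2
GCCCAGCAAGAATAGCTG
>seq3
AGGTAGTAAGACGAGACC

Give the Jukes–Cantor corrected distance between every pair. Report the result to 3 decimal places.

d(seq1,seq2) = 0.548, d(seq1,seq3) = 0.441, d(seq2,seq3) = 1.012

seq1–seq2: 7/18 sites differ → p ≈ 0.388889, d = −0.75 ln(1 − 0.518519) = 0.548166 ≈ 0.548.
seq1–seq3: 6/18 sites differ → p ≈ 0.333333, d = −0.75 ln(1 − 0.444444) = 0.440839 ≈ 0.441.
seq2–seq3: 10/18 sites differ → p ≈ 0.555556, d = −0.75 ln(1 − 0.740741) = 1.012446 ≈ 1.012.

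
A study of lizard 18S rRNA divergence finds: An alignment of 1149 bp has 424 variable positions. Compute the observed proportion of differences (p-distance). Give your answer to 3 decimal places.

0.369

p = 424/1149 = 0.369016… ≈ 0.369 (to 3 d.p.).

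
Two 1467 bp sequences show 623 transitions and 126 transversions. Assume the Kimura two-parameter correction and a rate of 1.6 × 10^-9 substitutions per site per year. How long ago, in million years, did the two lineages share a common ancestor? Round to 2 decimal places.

P = 623/1467 ≈ 0.424676 and Q = 126/1467 ≈ 0.08589.
Under the Kimura two-parameter model, d = −½ ln(1 − 2P − Q) − ¼ ln(1 − 2Q).
1 − 2P − Q = 0.064758, giving −½ ln(0.064758) = 1.368549.
1 − 2Q = 0.82822, giving −¼ ln(0.82822) = 0.047119.
d = 1.368549 + 0.047119 = 1.415668.
Under a molecular clock d = 2μt, so t = d/(2μ) = 1.415668 / (2 × 1.6 × 10^-9) = 442.40 million years.

442.40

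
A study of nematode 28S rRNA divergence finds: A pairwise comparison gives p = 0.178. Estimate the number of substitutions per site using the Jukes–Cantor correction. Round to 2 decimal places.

d = −(3/4) ln(1 − 4p/3) = −0.75 ln(1 − 0.237333) = −0.75 ln(0.762667)
  = −0.75 × (-0.270934) = 0.203201 substitutions/site.

0.20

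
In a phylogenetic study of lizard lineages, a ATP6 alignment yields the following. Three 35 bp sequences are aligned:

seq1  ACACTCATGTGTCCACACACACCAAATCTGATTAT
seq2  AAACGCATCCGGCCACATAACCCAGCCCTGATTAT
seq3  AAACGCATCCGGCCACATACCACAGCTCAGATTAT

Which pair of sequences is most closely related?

seq1–seq2: 11/35 differ, p = 0.314, d = 0.407.
seq1–seq3: 11/35 differ, p = 0.314, d = 0.407.
seq2–seq3: 4/35 differ, p = 0.114, d = 0.124.
The smallest distance is between seq2 and seq3.

seq2 and seq3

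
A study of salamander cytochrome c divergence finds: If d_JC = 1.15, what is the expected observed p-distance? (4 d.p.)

p = (3/4)(1 − e^(−4d/3)) = 0.75 × (1 − e^(-1.533333)) = 0.75 × (1 − 0.215815) = 0.588139.

0.5881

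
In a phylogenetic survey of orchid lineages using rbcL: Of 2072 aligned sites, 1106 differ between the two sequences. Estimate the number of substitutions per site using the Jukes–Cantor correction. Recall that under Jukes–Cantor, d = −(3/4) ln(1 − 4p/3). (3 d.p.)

0.933

p = 1106/2072 ≈ 0.533784.
d = −(3/4) ln(1 − 4p/3) = −0.75 ln(1 − 0.711712) = −0.75 ln(0.288288)
  = −0.75 × (-1.243795) = 0.932846 substitutions/site.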